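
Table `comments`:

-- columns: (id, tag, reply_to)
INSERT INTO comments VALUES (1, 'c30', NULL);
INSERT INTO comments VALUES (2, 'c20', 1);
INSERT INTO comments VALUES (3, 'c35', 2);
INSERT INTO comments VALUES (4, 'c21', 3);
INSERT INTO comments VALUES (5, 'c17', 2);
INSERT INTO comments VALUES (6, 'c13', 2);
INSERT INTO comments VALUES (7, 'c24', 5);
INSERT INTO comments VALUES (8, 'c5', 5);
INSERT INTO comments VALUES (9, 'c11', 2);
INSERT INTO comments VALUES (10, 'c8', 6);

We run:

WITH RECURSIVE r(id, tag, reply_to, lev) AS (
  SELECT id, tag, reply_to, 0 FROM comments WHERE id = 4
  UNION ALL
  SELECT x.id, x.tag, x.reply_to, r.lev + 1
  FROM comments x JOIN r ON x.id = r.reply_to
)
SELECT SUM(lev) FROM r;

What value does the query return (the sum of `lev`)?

6

Base: id=4 (c21), reply_to=3, lev 0.
Iteration 1: join on id=3 -> c35 (id 3, reply_to=2, lev 1).
Iteration 2: join on id=2 -> c20 (id 2, reply_to=1, lev 2).
Iteration 3: join on id=1 -> c30 (id 1, reply_to=NULL, lev 3).
Iteration 4: reply_to is NULL; no match; recursion stops.
SUM(lev) = 0 + 1 + 2 + 3 = 6.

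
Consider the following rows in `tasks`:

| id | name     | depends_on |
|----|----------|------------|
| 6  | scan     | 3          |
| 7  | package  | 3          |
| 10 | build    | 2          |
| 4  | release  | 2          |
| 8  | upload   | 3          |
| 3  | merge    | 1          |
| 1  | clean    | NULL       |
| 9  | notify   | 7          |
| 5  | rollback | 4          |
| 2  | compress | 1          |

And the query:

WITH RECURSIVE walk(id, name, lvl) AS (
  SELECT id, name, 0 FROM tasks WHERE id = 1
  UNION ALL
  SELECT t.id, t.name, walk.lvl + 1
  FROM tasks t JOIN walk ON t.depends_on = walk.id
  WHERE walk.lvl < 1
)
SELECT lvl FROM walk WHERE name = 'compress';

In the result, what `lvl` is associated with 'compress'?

Base: id=1 (clean) at lvl 0.
Iteration 1: rows with depends_on in {1} -> compress (id 2, lvl 1), merge (id 3, lvl 1).
Iteration 2: lvl < 1 fails for all current rows; recursion stops.

1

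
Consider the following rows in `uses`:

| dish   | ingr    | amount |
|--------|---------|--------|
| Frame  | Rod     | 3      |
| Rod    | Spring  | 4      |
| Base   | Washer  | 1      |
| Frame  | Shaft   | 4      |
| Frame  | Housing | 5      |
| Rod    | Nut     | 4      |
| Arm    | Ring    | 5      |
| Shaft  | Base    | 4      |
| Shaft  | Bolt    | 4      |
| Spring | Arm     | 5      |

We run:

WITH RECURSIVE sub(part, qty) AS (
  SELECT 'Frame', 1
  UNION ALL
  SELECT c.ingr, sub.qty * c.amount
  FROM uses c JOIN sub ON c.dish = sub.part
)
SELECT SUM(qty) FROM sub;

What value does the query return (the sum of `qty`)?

Base: (Frame, qty=1).
Iteration 1: components of {Frame} -> Housing = 1*5 = 5, Rod = 1*3 = 3, Shaft = 1*4 = 4.
Iteration 2: components of {Housing,Rod,Shaft} -> Base = 4*4 = 16, Bolt = 4*4 = 16, Nut = 3*4 = 12, Spring = 3*4 = 12.
Iteration 3: components of {Base,Bolt,Nut,Spring} -> Arm = 12*5 = 60, Washer = 16*1 = 16.
Iteration 4: components of {Arm,Washer} -> Ring = 60*5 = 300.
Iteration 5: no further components; recursion stops.
SUM(qty) = 1 + 5 + 4 + 3 + 16 + 16 + 12 + 12 + 16 + 60 + 300 = 445.

445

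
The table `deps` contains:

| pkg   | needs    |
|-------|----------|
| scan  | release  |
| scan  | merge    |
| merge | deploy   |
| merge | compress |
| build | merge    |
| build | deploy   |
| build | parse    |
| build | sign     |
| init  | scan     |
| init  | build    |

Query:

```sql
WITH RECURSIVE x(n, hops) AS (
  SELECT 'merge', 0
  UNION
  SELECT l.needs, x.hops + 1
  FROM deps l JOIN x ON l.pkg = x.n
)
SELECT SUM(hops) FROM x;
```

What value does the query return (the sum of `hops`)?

Base: (merge, hops=0).
Iteration 1: edges from {merge} -> (compress, hops=1), (deploy, hops=1).
Iteration 2: no outgoing edges from {compress,deploy}; recursion stops.
SUM(hops) = 0 + 1 + 1 = 2.

2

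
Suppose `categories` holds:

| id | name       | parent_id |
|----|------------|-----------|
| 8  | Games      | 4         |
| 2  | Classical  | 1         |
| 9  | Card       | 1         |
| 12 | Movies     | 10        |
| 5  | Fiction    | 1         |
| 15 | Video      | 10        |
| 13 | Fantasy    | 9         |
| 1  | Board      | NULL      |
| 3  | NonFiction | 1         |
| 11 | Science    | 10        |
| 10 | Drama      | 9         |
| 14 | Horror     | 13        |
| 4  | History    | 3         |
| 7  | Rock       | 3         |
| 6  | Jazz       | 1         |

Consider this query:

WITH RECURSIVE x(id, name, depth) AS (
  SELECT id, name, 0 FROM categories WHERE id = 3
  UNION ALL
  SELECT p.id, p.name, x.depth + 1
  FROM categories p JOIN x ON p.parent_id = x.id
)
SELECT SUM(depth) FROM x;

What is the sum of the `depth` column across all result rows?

4

Base: id=3 (NonFiction) at depth 0.
Iteration 1: rows with parent_id in {3} -> History (id 4, depth 1), Rock (id 7, depth 1).
Iteration 2: rows with parent_id in {4,7} -> Games (id 8, depth 2).
Iteration 3: no rows with parent_id in {8}; recursion stops.
SUM(depth) = 0 + 1 + 1 + 2 = 4.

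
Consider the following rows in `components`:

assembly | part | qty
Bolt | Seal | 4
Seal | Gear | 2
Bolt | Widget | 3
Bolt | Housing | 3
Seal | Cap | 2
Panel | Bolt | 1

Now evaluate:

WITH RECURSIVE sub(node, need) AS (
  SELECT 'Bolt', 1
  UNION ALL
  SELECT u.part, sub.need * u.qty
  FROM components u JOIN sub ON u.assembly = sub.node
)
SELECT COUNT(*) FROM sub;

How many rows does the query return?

6

Base: (Bolt, need=1).
Iteration 1: components of {Bolt} -> Housing = 1*3 = 3, Seal = 1*4 = 4, Widget = 1*3 = 3.
Iteration 2: components of {Housing,Seal,Widget} -> Cap = 4*2 = 8, Gear = 4*2 = 8.
Iteration 3: no further components; recursion stops.
Total rows emitted: 6.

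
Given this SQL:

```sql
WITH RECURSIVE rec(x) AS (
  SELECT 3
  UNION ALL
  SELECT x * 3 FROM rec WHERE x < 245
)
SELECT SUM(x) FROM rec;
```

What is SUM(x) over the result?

Base: x=3.
Iteration 1: 3 < 245 holds -> x = 3 * 3 = 9.
Iteration 2: 9 < 245 holds -> x = 9 * 3 = 27.
Iteration 3: 27 < 245 holds -> x = 27 * 3 = 81.
Iteration 4: 81 < 245 holds -> x = 81 * 3 = 243.
Iteration 5: 243 < 245 holds -> x = 243 * 3 = 729.
Iteration 6: 729 < 245 fails; recursion stops.
SUM(x) = 3 + 9 + 27 + 81 + 243 + 729 = 1092.

1092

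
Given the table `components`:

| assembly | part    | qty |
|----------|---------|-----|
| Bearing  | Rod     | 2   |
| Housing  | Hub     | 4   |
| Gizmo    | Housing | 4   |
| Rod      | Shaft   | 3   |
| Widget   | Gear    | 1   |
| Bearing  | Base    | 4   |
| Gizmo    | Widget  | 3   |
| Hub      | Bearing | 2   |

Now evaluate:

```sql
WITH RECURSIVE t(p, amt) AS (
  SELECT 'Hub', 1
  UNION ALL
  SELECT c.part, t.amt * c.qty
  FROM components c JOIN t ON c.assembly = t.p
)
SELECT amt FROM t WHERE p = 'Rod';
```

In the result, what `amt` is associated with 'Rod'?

4

Base: (Hub, amt=1).
Iteration 1: components of {Hub} -> Bearing = 1*2 = 2.
Iteration 2: components of {Bearing} -> Base = 2*4 = 8, Rod = 2*2 = 4.
Iteration 3: components of {Base,Rod} -> Shaft = 4*3 = 12.
Iteration 4: no further components; recursion stops.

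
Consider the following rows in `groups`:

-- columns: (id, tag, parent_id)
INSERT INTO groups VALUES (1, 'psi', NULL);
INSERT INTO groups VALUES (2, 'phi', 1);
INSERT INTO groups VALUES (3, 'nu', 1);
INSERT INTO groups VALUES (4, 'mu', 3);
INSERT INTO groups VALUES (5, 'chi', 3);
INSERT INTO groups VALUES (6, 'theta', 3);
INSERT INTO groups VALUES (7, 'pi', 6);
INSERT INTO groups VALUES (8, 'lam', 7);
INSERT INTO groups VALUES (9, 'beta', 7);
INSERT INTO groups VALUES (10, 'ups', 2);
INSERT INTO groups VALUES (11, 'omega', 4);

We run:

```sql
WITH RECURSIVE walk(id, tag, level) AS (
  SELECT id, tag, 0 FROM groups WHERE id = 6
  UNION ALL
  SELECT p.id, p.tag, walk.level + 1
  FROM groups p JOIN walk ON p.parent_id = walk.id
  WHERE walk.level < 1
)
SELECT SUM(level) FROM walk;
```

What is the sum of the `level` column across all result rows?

Base: id=6 (theta) at level 0.
Iteration 1: rows with parent_id in {6} -> pi (id 7, level 1).
Iteration 2: level < 1 fails for all current rows; recursion stops.
SUM(level) = 0 + 1 = 1.

1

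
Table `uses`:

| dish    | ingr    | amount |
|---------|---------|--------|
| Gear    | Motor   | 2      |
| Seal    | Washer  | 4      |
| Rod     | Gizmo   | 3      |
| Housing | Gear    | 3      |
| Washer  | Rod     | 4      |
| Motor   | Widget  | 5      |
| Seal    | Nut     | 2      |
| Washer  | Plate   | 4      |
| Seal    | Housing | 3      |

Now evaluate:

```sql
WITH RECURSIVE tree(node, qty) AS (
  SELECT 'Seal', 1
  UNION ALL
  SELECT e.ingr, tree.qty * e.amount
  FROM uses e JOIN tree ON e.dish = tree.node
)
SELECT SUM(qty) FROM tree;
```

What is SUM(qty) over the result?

Base: (Seal, qty=1).
Iteration 1: components of {Seal} -> Housing = 1*3 = 3, Nut = 1*2 = 2, Washer = 1*4 = 4.
Iteration 2: components of {Housing,Nut,Washer} -> Gear = 3*3 = 9, Plate = 4*4 = 16, Rod = 4*4 = 16.
Iteration 3: components of {Gear,Plate,Rod} -> Gizmo = 16*3 = 48, Motor = 9*2 = 18.
Iteration 4: components of {Gizmo,Motor} -> Widget = 18*5 = 90.
Iteration 5: no further components; recursion stops.
SUM(qty) = 1 + 3 + 2 + 4 + 9 + 16 + 16 + 18 + 48 + 90 = 207.

207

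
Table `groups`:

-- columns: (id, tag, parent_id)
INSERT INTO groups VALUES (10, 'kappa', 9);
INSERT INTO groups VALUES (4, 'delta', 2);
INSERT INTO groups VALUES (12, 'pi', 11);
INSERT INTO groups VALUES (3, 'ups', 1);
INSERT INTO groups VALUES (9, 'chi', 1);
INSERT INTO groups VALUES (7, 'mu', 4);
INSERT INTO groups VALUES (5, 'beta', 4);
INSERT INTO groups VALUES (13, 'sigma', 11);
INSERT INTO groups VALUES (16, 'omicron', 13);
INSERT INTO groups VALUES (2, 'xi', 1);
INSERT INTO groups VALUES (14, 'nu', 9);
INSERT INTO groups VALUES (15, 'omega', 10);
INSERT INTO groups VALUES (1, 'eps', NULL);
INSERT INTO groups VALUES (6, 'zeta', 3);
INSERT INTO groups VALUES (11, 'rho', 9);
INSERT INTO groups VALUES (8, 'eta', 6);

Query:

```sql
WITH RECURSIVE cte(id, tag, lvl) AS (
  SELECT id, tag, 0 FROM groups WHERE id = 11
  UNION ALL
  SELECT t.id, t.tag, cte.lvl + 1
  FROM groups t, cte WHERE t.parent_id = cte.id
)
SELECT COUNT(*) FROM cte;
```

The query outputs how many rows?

4

Base: id=11 (rho) at lvl 0.
Iteration 1: rows with parent_id in {11} -> pi (id 12, lvl 1), sigma (id 13, lvl 1).
Iteration 2: rows with parent_id in {12,13} -> omicron (id 16, lvl 2).
Iteration 3: no rows with parent_id in {16}; recursion stops.
Total rows emitted: 4.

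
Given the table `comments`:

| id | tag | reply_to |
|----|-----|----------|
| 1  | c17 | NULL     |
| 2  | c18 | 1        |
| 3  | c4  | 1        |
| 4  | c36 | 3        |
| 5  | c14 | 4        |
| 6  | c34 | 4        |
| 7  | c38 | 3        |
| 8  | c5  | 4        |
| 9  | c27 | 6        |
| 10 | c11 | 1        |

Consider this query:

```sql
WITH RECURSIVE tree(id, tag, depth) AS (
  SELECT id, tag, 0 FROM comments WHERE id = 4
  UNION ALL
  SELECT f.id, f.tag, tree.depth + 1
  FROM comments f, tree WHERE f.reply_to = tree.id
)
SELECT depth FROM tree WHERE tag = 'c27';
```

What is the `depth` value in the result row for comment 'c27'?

Base: id=4 (c36) at depth 0.
Iteration 1: rows with reply_to in {4} -> c14 (id 5, depth 1), c34 (id 6, depth 1), c5 (id 8, depth 1).
Iteration 2: rows with reply_to in {5,6,8} -> c27 (id 9, depth 2).
Iteration 3: no rows with reply_to in {9}; recursion stops.

2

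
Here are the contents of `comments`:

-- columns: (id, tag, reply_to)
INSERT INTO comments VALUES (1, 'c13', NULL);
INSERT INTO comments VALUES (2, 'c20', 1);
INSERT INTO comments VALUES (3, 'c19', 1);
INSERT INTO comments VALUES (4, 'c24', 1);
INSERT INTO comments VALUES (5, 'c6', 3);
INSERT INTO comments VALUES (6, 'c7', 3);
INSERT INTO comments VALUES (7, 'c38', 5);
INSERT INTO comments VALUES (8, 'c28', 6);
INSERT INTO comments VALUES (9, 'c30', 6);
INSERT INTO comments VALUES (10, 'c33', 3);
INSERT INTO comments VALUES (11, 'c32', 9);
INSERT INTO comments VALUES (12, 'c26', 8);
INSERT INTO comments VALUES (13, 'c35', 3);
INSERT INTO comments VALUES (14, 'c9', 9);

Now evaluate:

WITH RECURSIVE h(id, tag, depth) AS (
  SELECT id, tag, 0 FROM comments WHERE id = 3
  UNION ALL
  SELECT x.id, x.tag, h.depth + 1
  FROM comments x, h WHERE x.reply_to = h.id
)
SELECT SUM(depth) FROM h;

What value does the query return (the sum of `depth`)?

19

Base: id=3 (c19) at depth 0.
Iteration 1: rows with reply_to in {3} -> c6 (id 5, depth 1), c7 (id 6, depth 1), c33 (id 10, depth 1), c35 (id 13, depth 1).
Iteration 2: rows with reply_to in {5,6,10,13} -> c38 (id 7, depth 2), c28 (id 8, depth 2), c30 (id 9, depth 2).
Iteration 3: rows with reply_to in {7,8,9} -> c32 (id 11, depth 3), c26 (id 12, depth 3), c9 (id 14, depth 3).
Iteration 4: no rows with reply_to in {11,12,14}; recursion stops.
SUM(depth) = 0 + 1 + 1 + 1 + 1 + 2 + 2 + 2 + 3 + 3 + 3 = 19.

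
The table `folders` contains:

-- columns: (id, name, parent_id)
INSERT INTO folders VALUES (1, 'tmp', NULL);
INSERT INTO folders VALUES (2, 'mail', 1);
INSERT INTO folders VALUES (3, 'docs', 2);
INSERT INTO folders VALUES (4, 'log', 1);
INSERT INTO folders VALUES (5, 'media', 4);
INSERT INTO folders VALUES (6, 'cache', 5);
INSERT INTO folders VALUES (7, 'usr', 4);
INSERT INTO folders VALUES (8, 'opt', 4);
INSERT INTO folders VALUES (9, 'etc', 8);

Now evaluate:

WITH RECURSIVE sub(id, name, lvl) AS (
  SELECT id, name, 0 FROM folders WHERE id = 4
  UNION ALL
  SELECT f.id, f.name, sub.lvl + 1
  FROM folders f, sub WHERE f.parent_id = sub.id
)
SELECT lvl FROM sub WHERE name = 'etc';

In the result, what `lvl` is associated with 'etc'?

Base: id=4 (log) at lvl 0.
Iteration 1: rows with parent_id in {4} -> media (id 5, lvl 1), usr (id 7, lvl 1), opt (id 8, lvl 1).
Iteration 2: rows with parent_id in {5,7,8} -> cache (id 6, lvl 2), etc (id 9, lvl 2).
Iteration 3: no rows with parent_id in {6,9}; recursion stops.

2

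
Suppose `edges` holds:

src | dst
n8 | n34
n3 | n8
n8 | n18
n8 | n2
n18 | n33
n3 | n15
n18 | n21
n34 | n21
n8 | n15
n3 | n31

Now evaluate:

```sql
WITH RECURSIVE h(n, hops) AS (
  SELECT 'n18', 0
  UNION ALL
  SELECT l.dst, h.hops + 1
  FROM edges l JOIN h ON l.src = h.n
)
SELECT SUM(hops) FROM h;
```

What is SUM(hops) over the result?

Base: (n18, hops=0).
Iteration 1: edges from {n18} -> (n21, hops=1), (n33, hops=1).
Iteration 2: no outgoing edges from {n21,n33}; recursion stops.
SUM(hops) = 0 + 1 + 1 = 2.

2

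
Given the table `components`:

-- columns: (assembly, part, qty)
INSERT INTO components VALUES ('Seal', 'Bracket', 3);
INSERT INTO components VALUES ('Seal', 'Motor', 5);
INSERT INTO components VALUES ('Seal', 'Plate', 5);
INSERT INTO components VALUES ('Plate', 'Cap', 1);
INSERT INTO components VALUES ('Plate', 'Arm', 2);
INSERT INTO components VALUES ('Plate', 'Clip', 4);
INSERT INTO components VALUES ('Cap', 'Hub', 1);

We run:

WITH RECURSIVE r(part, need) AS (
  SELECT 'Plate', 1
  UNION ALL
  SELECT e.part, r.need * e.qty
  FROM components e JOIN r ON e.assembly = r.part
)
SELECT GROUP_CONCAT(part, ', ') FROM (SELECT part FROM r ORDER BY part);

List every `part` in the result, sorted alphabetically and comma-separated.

Arm, Cap, Clip, Hub, Plate

Base: (Plate, need=1).
Iteration 1: components of {Plate} -> Arm = 1*2 = 2, Cap = 1*1 = 1, Clip = 1*4 = 4.
Iteration 2: components of {Arm,Cap,Clip} -> Hub = 1*1 = 1.
Iteration 3: no further components; recursion stops.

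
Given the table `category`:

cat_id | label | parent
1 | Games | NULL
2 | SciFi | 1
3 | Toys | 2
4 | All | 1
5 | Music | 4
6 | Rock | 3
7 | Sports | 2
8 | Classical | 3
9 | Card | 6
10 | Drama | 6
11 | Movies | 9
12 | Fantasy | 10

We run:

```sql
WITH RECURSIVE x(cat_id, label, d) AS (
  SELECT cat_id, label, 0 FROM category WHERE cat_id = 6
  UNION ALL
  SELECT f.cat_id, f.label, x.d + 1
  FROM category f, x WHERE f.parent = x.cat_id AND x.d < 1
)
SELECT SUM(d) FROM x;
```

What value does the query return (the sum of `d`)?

2

Base: cat_id=6 (Rock) at d 0.
Iteration 1: rows with parent in {6} -> Card (id 9, d 1), Drama (id 10, d 1).
Iteration 2: d < 1 fails for all current rows; recursion stops.
SUM(d) = 0 + 1 + 1 = 2.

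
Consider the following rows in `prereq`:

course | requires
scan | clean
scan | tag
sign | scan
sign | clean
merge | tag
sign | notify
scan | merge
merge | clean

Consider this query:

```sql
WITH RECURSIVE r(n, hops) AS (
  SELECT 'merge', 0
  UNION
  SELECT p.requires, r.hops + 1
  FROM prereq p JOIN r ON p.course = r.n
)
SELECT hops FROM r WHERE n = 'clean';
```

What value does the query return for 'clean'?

1

Base: (merge, hops=0).
Iteration 1: edges from {merge} -> (clean, hops=1), (tag, hops=1).
Iteration 2: no outgoing edges from {clean,tag}; recursion stops.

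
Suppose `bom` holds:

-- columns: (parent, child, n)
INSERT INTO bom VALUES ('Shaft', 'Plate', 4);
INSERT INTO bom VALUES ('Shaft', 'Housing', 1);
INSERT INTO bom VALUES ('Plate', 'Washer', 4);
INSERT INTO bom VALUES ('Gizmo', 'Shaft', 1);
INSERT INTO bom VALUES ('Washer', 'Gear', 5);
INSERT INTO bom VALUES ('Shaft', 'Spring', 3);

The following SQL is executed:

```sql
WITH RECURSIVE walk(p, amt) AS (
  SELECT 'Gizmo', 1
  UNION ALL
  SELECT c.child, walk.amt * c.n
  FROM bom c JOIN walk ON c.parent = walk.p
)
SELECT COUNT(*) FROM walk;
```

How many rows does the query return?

Base: (Gizmo, amt=1).
Iteration 1: components of {Gizmo} -> Shaft = 1*1 = 1.
Iteration 2: components of {Shaft} -> Housing = 1*1 = 1, Plate = 1*4 = 4, Spring = 1*3 = 3.
Iteration 3: components of {Housing,Plate,Spring} -> Washer = 4*4 = 16.
Iteration 4: components of {Washer} -> Gear = 16*5 = 80.
Iteration 5: no further components; recursion stops.
Total rows emitted: 7.

7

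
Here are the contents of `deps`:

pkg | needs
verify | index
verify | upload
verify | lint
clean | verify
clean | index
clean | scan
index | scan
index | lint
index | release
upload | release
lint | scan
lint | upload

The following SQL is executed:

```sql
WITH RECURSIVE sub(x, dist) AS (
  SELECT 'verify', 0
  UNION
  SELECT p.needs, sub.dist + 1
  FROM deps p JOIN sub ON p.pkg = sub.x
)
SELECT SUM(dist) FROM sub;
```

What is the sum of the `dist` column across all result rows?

Base: (verify, dist=0).
Iteration 1: edges from {verify} -> (index, dist=1), (lint, dist=1), (upload, dist=1).
Iteration 2: edges from {index,lint,upload} -> (lint, dist=2), (release, dist=2), (scan, dist=2), (upload, dist=2). [UNION drops 2 duplicate row(s)]
Iteration 3: edges from {lint,release,scan,upload} -> (release, dist=3), (scan, dist=3), (upload, dist=3).
Iteration 4: edges from {release,scan,upload} -> (release, dist=4).
Iteration 5: no outgoing edges from {release}; recursion stops.
SUM(dist) = 0 + 1 + 1 + 1 + 2 + 2 + 2 + 2 + 3 + 3 + 3 + 4 = 24.

24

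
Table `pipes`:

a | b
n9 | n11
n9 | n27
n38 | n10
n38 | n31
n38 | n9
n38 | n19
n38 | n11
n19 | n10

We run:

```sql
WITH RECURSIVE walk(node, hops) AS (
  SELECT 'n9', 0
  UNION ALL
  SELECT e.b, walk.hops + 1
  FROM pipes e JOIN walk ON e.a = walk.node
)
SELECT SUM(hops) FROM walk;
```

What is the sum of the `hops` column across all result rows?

2

Base: (n9, hops=0).
Iteration 1: edges from {n9} -> (n11, hops=1), (n27, hops=1).
Iteration 2: no outgoing edges from {n11,n27}; recursion stops.
SUM(hops) = 0 + 1 + 1 = 2.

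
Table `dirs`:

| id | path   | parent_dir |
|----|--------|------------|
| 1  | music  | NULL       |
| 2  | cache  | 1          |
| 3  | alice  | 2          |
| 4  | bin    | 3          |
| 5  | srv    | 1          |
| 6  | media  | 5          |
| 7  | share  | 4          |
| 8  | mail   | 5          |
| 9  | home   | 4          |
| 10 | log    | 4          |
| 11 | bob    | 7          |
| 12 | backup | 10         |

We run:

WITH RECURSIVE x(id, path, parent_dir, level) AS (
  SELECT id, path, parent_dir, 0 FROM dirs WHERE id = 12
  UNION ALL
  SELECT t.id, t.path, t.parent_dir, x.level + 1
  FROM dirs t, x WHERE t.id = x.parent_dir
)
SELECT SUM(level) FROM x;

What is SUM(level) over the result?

Base: id=12 (backup), parent_dir=10, level 0.
Iteration 1: join on id=10 -> log (id 10, parent_dir=4, level 1).
Iteration 2: join on id=4 -> bin (id 4, parent_dir=3, level 2).
Iteration 3: join on id=3 -> alice (id 3, parent_dir=2, level 3).
Iteration 4: join on id=2 -> cache (id 2, parent_dir=1, level 4).
Iteration 5: join on id=1 -> music (id 1, parent_dir=NULL, level 5).
Iteration 6: parent_dir is NULL; no match; recursion stops.
SUM(level) = 0 + 1 + 2 + 3 + 4 + 5 = 15.

15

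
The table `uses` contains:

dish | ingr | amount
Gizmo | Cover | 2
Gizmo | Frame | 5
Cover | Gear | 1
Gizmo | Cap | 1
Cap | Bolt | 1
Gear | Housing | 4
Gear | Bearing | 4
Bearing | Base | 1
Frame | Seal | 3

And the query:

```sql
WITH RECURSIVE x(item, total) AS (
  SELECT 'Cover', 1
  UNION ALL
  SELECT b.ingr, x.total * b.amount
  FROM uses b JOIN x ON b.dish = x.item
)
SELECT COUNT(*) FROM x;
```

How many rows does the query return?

5

Base: (Cover, total=1).
Iteration 1: components of {Cover} -> Gear = 1*1 = 1.
Iteration 2: components of {Gear} -> Bearing = 1*4 = 4, Housing = 1*4 = 4.
Iteration 3: components of {Bearing,Housing} -> Base = 4*1 = 4.
Iteration 4: no further components; recursion stops.
Total rows emitted: 5.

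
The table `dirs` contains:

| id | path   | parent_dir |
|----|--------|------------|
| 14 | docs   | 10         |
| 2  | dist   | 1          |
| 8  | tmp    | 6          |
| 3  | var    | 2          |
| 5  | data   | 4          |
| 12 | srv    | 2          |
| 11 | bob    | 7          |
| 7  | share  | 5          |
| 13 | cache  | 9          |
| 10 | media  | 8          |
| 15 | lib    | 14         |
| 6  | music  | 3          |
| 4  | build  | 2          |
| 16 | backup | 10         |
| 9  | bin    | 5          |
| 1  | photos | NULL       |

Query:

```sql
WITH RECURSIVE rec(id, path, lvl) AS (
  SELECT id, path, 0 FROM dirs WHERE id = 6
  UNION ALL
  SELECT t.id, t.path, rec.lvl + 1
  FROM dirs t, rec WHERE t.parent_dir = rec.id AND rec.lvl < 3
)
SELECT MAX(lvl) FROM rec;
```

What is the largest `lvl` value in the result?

Base: id=6 (music) at lvl 0.
Iteration 1: rows with parent_dir in {6} -> tmp (id 8, lvl 1).
Iteration 2: rows with parent_dir in {8} -> media (id 10, lvl 2).
Iteration 3: rows with parent_dir in {10} -> docs (id 14, lvl 3), backup (id 16, lvl 3).
Iteration 4: lvl < 3 fails for all current rows; recursion stops.
lvl values: 0, 1, 2, 3, 3; the maximum is 3.

3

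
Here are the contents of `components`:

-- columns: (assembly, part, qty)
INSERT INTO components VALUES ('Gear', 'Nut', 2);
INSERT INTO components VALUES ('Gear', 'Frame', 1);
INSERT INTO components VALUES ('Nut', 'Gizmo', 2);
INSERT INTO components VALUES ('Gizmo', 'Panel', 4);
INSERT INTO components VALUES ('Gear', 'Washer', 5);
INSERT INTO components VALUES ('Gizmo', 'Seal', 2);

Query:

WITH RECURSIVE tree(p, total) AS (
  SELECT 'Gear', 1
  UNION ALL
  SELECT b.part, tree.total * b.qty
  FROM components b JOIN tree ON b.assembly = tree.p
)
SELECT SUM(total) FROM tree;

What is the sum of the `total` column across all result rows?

Base: (Gear, total=1).
Iteration 1: components of {Gear} -> Frame = 1*1 = 1, Nut = 1*2 = 2, Washer = 1*5 = 5.
Iteration 2: components of {Frame,Nut,Washer} -> Gizmo = 2*2 = 4.
Iteration 3: components of {Gizmo} -> Panel = 4*4 = 16, Seal = 4*2 = 8.
Iteration 4: no further components; recursion stops.
SUM(total) = 1 + 2 + 1 + 5 + 4 + 16 + 8 = 37.

37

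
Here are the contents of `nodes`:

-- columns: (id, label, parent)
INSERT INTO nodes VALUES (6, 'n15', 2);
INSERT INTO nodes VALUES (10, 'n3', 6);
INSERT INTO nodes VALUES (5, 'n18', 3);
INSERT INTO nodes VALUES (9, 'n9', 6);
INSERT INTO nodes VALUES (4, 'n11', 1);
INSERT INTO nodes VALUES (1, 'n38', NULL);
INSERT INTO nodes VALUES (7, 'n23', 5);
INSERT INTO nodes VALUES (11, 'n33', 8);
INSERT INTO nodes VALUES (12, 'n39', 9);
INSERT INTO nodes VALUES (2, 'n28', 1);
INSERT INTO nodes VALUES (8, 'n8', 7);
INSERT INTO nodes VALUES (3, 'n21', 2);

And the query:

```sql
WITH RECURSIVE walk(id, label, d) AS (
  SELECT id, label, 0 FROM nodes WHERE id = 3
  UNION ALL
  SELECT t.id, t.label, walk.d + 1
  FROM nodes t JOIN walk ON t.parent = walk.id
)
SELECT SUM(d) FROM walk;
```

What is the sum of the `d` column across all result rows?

10

Base: id=3 (n21) at d 0.
Iteration 1: rows with parent in {3} -> n18 (id 5, d 1).
Iteration 2: rows with parent in {5} -> n23 (id 7, d 2).
Iteration 3: rows with parent in {7} -> n8 (id 8, d 3).
Iteration 4: rows with parent in {8} -> n33 (id 11, d 4).
Iteration 5: no rows with parent in {11}; recursion stops.
SUM(d) = 0 + 1 + 2 + 3 + 4 = 10.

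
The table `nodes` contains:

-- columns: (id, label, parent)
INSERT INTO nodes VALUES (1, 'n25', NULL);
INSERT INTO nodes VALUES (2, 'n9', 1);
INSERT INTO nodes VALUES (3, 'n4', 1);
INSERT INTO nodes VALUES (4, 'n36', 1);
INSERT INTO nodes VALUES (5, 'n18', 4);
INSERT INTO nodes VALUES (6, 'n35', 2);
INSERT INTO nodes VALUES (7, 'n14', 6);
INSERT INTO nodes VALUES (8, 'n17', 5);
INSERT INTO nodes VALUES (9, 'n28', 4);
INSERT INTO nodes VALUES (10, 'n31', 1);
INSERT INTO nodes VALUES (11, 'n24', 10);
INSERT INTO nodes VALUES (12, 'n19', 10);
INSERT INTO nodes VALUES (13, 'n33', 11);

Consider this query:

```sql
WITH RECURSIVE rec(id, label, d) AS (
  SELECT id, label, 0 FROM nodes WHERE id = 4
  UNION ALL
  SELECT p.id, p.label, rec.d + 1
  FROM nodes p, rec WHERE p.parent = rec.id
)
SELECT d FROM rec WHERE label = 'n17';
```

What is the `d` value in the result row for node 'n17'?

Base: id=4 (n36) at d 0.
Iteration 1: rows with parent in {4} -> n18 (id 5, d 1), n28 (id 9, d 1).
Iteration 2: rows with parent in {5,9} -> n17 (id 8, d 2).
Iteration 3: no rows with parent in {8}; recursion stops.

2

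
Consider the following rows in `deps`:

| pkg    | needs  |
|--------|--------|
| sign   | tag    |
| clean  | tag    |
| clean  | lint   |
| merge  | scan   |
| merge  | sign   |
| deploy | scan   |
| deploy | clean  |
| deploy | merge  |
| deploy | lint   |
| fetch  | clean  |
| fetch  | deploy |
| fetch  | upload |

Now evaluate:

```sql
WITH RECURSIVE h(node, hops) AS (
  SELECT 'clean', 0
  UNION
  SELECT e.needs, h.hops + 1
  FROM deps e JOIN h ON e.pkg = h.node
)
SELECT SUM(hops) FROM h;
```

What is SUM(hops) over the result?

Base: (clean, hops=0).
Iteration 1: edges from {clean} -> (lint, hops=1), (tag, hops=1).
Iteration 2: no outgoing edges from {lint,tag}; recursion stops.
SUM(hops) = 0 + 1 + 1 = 2.

2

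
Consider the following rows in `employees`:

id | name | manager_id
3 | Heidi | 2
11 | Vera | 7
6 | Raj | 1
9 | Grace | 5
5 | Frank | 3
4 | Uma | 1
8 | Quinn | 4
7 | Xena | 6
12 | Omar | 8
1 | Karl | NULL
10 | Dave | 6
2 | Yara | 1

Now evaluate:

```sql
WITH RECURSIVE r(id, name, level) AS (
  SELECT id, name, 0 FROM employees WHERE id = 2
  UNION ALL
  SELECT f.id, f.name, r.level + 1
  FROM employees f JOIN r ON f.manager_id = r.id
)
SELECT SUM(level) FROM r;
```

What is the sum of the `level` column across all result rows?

6

Base: id=2 (Yara) at level 0.
Iteration 1: rows with manager_id in {2} -> Heidi (id 3, level 1).
Iteration 2: rows with manager_id in {3} -> Frank (id 5, level 2).
Iteration 3: rows with manager_id in {5} -> Grace (id 9, level 3).
Iteration 4: no rows with manager_id in {9}; recursion stops.
SUM(level) = 0 + 1 + 2 + 3 = 6.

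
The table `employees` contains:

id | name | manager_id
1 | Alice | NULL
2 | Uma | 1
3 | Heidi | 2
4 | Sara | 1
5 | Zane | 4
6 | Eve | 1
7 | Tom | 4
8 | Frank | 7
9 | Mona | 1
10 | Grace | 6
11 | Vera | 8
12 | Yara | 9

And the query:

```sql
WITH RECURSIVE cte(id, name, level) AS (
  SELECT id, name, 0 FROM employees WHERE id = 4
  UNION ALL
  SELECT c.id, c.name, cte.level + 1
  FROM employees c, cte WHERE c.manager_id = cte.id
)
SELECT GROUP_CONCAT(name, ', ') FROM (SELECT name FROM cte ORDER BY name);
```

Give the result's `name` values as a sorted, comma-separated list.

Frank, Sara, Tom, Vera, Zane

Base: id=4 (Sara) at level 0.
Iteration 1: rows with manager_id in {4} -> Zane (id 5, level 1), Tom (id 7, level 1).
Iteration 2: rows with manager_id in {5,7} -> Frank (id 8, level 2).
Iteration 3: rows with manager_id in {8} -> Vera (id 11, level 3).
Iteration 4: no rows with manager_id in {11}; recursion stops.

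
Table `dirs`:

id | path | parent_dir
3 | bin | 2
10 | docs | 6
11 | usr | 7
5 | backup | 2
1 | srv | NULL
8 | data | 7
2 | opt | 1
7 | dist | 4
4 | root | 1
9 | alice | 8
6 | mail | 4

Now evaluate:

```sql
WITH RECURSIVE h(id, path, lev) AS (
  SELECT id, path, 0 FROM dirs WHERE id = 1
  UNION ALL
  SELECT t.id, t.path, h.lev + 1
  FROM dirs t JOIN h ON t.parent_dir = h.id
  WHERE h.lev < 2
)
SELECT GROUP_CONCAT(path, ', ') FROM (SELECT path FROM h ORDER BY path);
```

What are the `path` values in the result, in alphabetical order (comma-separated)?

backup, bin, dist, mail, opt, root, srv

Base: id=1 (srv) at lev 0.
Iteration 1: rows with parent_dir in {1} -> opt (id 2, lev 1), root (id 4, lev 1).
Iteration 2: rows with parent_dir in {2,4} -> bin (id 3, lev 2), backup (id 5, lev 2), mail (id 6, lev 2), dist (id 7, lev 2).
Iteration 3: lev < 2 fails for all current rows; recursion stops.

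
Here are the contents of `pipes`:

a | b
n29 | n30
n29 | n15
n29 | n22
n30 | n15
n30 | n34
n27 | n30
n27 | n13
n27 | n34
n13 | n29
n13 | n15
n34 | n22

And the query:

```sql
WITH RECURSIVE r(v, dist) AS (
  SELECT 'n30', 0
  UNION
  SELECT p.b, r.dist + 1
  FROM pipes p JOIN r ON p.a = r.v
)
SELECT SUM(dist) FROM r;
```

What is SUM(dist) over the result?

Base: (n30, dist=0).
Iteration 1: edges from {n30} -> (n15, dist=1), (n34, dist=1).
Iteration 2: edges from {n15,n34} -> (n22, dist=2).
Iteration 3: no outgoing edges from {n22}; recursion stops.
SUM(dist) = 0 + 1 + 1 + 2 = 4.

4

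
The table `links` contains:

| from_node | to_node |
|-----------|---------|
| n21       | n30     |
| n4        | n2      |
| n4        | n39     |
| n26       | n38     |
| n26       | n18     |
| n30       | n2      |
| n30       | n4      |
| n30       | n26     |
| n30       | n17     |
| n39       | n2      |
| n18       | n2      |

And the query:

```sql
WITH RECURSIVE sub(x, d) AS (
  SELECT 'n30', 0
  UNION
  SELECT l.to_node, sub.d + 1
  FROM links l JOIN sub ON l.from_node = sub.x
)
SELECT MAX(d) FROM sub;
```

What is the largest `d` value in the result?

3

Base: (n30, d=0).
Iteration 1: edges from {n30} -> (n17, d=1), (n2, d=1), (n26, d=1), (n4, d=1).
Iteration 2: edges from {n17,n2,n26,n4} -> (n18, d=2), (n2, d=2), (n38, d=2), (n39, d=2).
Iteration 3: edges from {n18,n2,n38,n39} -> (n2, d=3). [UNION drops 1 duplicate row(s)]
Iteration 4: no outgoing edges from {n2}; recursion stops.
d values: 0, 1, 1, 1, 1, 2, 2, 2, 2, 3; the maximum is 3.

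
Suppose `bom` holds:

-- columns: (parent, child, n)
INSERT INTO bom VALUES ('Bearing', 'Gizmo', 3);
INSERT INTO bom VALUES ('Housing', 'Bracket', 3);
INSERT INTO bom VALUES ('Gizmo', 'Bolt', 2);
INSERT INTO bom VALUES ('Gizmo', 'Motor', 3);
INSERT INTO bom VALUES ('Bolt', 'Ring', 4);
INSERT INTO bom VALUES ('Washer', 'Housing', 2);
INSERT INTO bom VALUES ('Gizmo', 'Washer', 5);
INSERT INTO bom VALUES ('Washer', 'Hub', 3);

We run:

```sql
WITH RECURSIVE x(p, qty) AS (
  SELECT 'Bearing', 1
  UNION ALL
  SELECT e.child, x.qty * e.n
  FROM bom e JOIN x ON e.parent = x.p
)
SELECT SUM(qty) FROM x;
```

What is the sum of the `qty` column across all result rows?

223

Base: (Bearing, qty=1).
Iteration 1: components of {Bearing} -> Gizmo = 1*3 = 3.
Iteration 2: components of {Gizmo} -> Bolt = 3*2 = 6, Motor = 3*3 = 9, Washer = 3*5 = 15.
Iteration 3: components of {Bolt,Motor,Washer} -> Housing = 15*2 = 30, Hub = 15*3 = 45, Ring = 6*4 = 24.
Iteration 4: components of {Housing,Hub,Ring} -> Bracket = 30*3 = 90.
Iteration 5: no further components; recursion stops.
SUM(qty) = 1 + 3 + 9 + 15 + 6 + 30 + 45 + 24 + 90 = 223.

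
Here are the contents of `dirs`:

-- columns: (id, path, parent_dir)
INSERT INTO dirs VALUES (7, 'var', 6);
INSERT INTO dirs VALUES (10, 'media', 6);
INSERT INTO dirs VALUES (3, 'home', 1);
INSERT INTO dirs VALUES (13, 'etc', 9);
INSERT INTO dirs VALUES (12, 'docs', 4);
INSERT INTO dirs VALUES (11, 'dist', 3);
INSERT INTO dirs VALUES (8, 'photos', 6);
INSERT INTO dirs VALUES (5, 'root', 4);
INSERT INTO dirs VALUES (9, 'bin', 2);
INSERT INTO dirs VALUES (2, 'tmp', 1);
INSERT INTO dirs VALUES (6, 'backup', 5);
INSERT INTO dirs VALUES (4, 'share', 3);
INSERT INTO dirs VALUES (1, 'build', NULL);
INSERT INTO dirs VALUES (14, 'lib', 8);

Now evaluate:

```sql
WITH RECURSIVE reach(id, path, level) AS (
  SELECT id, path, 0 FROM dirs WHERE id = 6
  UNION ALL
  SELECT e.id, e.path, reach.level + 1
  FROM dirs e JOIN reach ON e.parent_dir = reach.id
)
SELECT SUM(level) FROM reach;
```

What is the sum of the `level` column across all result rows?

Base: id=6 (backup) at level 0.
Iteration 1: rows with parent_dir in {6} -> var (id 7, level 1), photos (id 8, level 1), media (id 10, level 1).
Iteration 2: rows with parent_dir in {7,8,10} -> lib (id 14, level 2).
Iteration 3: no rows with parent_dir in {14}; recursion stops.
SUM(level) = 0 + 1 + 1 + 1 + 2 = 5.

5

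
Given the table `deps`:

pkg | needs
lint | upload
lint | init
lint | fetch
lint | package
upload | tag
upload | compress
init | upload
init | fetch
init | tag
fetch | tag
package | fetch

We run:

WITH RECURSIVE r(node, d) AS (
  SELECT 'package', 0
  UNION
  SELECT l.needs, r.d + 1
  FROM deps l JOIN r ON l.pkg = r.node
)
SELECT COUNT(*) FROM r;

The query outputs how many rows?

3

Base: (package, d=0).
Iteration 1: edges from {package} -> (fetch, d=1).
Iteration 2: edges from {fetch} -> (tag, d=2).
Iteration 3: no outgoing edges from {tag}; recursion stops.
Total rows emitted: 3.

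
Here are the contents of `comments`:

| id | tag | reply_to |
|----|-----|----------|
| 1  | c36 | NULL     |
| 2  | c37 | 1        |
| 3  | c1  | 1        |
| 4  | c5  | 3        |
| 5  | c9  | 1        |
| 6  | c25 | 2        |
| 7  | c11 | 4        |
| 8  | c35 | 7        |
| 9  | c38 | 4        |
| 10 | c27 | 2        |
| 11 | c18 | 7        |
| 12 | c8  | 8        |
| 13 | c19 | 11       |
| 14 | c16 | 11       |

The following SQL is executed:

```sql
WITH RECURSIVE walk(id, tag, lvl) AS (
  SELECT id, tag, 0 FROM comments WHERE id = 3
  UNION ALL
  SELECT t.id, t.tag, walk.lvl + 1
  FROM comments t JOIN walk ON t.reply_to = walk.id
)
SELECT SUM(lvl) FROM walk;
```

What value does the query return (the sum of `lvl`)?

23

Base: id=3 (c1) at lvl 0.
Iteration 1: rows with reply_to in {3} -> c5 (id 4, lvl 1).
Iteration 2: rows with reply_to in {4} -> c11 (id 7, lvl 2), c38 (id 9, lvl 2).
Iteration 3: rows with reply_to in {7,9} -> c35 (id 8, lvl 3), c18 (id 11, lvl 3).
Iteration 4: rows with reply_to in {8,11} -> c8 (id 12, lvl 4), c19 (id 13, lvl 4), c16 (id 14, lvl 4).
Iteration 5: no rows with reply_to in {12,13,14}; recursion stops.
SUM(lvl) = 0 + 1 + 2 + 2 + 3 + 3 + 4 + 4 + 4 = 23.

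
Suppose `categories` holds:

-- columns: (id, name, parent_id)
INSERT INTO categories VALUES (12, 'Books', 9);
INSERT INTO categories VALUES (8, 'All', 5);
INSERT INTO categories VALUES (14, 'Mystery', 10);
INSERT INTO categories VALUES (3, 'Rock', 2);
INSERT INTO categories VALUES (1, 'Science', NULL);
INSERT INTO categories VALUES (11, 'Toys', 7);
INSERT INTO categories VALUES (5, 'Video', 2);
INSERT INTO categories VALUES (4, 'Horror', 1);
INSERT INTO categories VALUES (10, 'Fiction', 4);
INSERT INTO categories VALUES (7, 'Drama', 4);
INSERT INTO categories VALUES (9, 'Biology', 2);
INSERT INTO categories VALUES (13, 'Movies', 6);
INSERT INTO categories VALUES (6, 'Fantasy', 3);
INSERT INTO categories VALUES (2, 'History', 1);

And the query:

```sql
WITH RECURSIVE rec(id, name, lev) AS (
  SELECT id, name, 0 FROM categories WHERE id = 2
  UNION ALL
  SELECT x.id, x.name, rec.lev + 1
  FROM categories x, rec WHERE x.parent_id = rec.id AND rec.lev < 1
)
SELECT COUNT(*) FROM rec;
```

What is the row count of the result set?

Base: id=2 (History) at lev 0.
Iteration 1: rows with parent_id in {2} -> Rock (id 3, lev 1), Video (id 5, lev 1), Biology (id 9, lev 1).
Iteration 2: lev < 1 fails for all current rows; recursion stops.
Total rows emitted: 4.

4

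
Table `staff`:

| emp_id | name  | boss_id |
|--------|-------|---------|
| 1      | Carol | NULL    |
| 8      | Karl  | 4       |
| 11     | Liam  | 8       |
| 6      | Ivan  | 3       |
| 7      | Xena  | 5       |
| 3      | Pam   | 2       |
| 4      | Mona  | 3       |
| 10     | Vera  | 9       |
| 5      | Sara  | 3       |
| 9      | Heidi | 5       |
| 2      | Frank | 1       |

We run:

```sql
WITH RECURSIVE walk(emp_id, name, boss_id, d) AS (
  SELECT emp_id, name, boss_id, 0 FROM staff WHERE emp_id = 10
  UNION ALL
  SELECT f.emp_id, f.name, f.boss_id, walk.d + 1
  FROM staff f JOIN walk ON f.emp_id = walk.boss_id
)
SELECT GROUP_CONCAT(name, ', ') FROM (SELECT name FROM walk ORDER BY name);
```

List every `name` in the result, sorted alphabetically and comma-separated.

Carol, Frank, Heidi, Pam, Sara, Vera

Base: emp_id=10 (Vera), boss_id=9, d 0.
Iteration 1: join on emp_id=9 -> Heidi (id 9, boss_id=5, d 1).
Iteration 2: join on emp_id=5 -> Sara (id 5, boss_id=3, d 2).
Iteration 3: join on emp_id=3 -> Pam (id 3, boss_id=2, d 3).
Iteration 4: join on emp_id=2 -> Frank (id 2, boss_id=1, d 4).
Iteration 5: join on emp_id=1 -> Carol (id 1, boss_id=NULL, d 5).
Iteration 6: boss_id is NULL; no match; recursion stops.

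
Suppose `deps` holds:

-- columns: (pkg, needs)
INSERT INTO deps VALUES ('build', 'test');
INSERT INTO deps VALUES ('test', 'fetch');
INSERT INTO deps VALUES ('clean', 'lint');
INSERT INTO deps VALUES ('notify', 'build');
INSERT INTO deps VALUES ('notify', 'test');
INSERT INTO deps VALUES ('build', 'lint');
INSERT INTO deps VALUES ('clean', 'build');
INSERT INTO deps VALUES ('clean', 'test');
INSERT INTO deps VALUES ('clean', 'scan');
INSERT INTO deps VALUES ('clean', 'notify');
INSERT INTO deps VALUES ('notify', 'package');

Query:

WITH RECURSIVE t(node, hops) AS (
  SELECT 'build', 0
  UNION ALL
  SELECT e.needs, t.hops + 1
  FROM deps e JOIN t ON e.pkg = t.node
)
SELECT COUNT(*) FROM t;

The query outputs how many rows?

4

Base: (build, hops=0).
Iteration 1: edges from {build} -> (lint, hops=1), (test, hops=1).
Iteration 2: edges from {lint,test} -> (fetch, hops=2).
Iteration 3: no outgoing edges from {fetch}; recursion stops.
Total rows emitted: 4.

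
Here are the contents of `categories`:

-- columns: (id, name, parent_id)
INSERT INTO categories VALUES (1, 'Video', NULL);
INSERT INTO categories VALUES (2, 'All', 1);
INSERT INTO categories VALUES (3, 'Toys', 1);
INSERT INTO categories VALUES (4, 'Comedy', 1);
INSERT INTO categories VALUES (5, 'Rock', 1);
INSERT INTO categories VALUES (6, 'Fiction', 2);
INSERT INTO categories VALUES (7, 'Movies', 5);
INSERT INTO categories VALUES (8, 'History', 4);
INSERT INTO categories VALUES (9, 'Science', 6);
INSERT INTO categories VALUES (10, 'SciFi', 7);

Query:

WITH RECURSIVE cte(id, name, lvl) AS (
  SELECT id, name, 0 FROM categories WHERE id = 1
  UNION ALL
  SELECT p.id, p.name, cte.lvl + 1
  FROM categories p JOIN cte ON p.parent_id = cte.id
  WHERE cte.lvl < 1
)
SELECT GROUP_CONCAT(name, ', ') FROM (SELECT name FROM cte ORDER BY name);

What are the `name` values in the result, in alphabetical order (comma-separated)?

Base: id=1 (Video) at lvl 0.
Iteration 1: rows with parent_id in {1} -> All (id 2, lvl 1), Toys (id 3, lvl 1), Comedy (id 4, lvl 1), Rock (id 5, lvl 1).
Iteration 2: lvl < 1 fails for all current rows; recursion stops.

All, Comedy, Rock, Toys, Video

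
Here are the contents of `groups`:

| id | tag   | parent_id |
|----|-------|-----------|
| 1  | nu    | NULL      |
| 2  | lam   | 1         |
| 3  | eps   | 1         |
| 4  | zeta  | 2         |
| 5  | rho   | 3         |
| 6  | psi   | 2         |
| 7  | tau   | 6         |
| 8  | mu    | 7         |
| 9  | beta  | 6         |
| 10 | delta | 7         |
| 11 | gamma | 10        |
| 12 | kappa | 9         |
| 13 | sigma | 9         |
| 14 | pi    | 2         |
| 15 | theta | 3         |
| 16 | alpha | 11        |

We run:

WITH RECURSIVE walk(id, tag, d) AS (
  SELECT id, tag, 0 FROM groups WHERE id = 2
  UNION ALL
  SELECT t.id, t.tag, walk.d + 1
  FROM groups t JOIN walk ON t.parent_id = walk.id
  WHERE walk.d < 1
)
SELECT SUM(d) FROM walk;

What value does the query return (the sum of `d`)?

Base: id=2 (lam) at d 0.
Iteration 1: rows with parent_id in {2} -> zeta (id 4, d 1), psi (id 6, d 1), pi (id 14, d 1).
Iteration 2: d < 1 fails for all current rows; recursion stops.
SUM(d) = 0 + 1 + 1 + 1 = 3.

3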